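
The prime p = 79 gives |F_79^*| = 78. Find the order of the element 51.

The order of 51 must divide p − 1 = 78 = 2 · 3 · 13.
Divisors: 1, 2, 3, 6, 13, 26, 39, 78.
Check each in increasing order: 51^1 ≡ 51;  51^2 ≡ 73;  51^3 ≡ 10;  51^6 ≡ 21;  51^13 ≡ 55;  51^26 ≡ 23;  51^39 ≡ 1.
Smallest exponent giving 1 is 39.

39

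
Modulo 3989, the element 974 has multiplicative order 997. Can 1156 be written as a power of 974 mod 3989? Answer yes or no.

1156 ∈ ⟨974⟩ iff 1156^997 ≡ 1 (mod 3989), since |⟨974⟩| = 997.
1156^997 mod 3989 = 1.
Since 1 = 1, 1156 lies in the subgroup.

yes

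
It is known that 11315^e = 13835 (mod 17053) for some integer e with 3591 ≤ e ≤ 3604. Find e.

3595

Compute 11315^3591 mod 17053 = 9410, then multiply by 11315 repeatedly:
  11315^3591=9410  11315^3592=12271  11315^3593=839  11315^3594=11817  11315^3595=13835
Found 13835 at exponent 3595.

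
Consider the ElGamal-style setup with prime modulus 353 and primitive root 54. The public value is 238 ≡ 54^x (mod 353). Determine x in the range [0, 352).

Baby-step giant-step with m = ceil(sqrt(352)) = 19.
Baby table (54^j mod 353 for j=0..18):
  0:1  1:54  2:92  3:26  4:345  5:274  6:323  7:145
  8:64  9:279  10:240  11:252  12:194  13:239  14:198  15:102
  16:213  17:206  18:181
Giant step factor: 54^(-19) ≡ 215 (mod 353).
Scan 238·215^i mod 353 for i = 0, 1, …:
  i=0: 238   i=1: 338   i=2: 305   i=3: 270
  i=4: 158   i=5: 82   i=6: 333   i=7: 289
  i=8: 7   i=9: 93     …   i=15: 185
  i=16: 239
Match at i=16, j=13: x = 16·19 + 13 = 317.

317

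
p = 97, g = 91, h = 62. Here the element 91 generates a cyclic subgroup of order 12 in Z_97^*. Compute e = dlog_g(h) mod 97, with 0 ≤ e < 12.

10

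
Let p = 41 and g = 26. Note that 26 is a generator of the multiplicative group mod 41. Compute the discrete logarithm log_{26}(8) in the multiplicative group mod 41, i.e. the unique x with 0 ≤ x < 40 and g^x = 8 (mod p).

Successive powers of 26 modulo 41:
  26^0=1  26^1=26  26^2=20  26^3=28  26^4=31  26^5=27
  26^6=5  26^7=7  26^8=18  26^9=17  26^10=32  26^11=12
  26^12=25  26^13=35  26^14=8
So 26^14 ≡ 8 (mod 41), giving x = 14.

14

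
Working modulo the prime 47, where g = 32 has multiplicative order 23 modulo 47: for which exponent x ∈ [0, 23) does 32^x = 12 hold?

18

Successive powers of 32 modulo 47:
  32^0=1  32^1=32  32^2=37  32^3=9  32^4=6  32^5=4
  32^6=34  32^7=7  32^8=36  32^9=24  32^10=16  32^11=42
  32^12=28  32^13=3  32^14=2  32^15=17  32^16=27  32^17=18
  32^18=12
So 32^18 ≡ 12 (mod 47), giving x = 18.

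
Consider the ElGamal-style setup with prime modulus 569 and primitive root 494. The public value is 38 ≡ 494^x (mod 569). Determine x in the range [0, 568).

Baby-step giant-step with m = ceil(sqrt(568)) = 24.
Baby table (494^j mod 569 for j=0..23):
  0:1  1:494  2:504  3:323  4:242  5:58  6:202  7:213
  8:526  9:380  10:519  11:336  12:405  13:351  14:418  15:514
  16:142  17:161  18:443  19:346  20:224  21:270  22:234  23:89
Giant step factor: 494^(-24) ≡ 450 (mod 569).
Scan 38·450^i mod 569 for i = 0, 1, …:
  i=0: 38   i=1: 30   i=2: 413   i=3: 356
  i=4: 311   i=5: 545   i=6: 11   i=7: 398
  i=8: 434   i=9: 133     …   i=14: 485
  i=15: 323
Match at i=15, j=3: x = 15·24 + 3 = 363.

363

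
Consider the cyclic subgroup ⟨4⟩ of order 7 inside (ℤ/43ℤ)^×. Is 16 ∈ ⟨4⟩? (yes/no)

yes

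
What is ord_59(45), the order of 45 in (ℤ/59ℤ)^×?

The order of 45 must divide p − 1 = 58 = 2 · 29.
Divisors: 1, 2, 29, 58.
Check each in increasing order: 45^1 ≡ 45;  45^2 ≡ 19;  45^29 ≡ 1.
Smallest exponent giving 1 is 29.

29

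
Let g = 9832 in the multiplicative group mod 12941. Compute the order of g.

6470

The order of 9832 must divide p − 1 = 12940 = 2^2 · 5 · 647.
Divisors: 1, 2, 4, 5, 10, 20, 647, 1294, 2588, 3235, 6470, 12940.
Check each in increasing order: 9832^1 ≡ 9832;  9832^2 ≡ 11895;  9832^4 ≡ 7072;  9832^5 ≡ 12852;  9832^10 ≡ 7921;  9832^20 ≡ 4273;  9832^647 ≡ 9264;  9832^1294 ≡ 9925;  9832^2588 ≡ 11674;  9832^3235 ≡ 12940;  9832^6470 ≡ 1.
Smallest exponent giving 1 is 6470.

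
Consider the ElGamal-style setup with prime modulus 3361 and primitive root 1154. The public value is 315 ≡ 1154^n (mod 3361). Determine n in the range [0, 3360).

474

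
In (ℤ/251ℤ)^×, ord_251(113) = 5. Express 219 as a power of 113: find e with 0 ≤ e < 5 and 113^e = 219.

2

Successive powers of 113 modulo 251:
  113^0=1  113^1=113  113^2=219
So 113^2 ≡ 219 (mod 251), giving e = 2.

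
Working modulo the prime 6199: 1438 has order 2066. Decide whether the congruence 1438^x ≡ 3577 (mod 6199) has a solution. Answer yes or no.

3577 ∈ ⟨1438⟩ iff 3577^2066 ≡ 1 (mod 6199), since |⟨1438⟩| = 2066.
3577^2066 mod 6199 = 1.
Since 1 = 1, 3577 lies in the subgroup.

yes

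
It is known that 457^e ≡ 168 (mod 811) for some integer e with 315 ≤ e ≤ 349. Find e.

322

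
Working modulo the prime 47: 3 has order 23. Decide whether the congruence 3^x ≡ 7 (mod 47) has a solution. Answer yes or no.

7 ∈ ⟨3⟩ iff 7^23 ≡ 1 (mod 47), since |⟨3⟩| = 23.
7^23 mod 47 = 1.
Since 1 = 1, 7 lies in the subgroup.

yes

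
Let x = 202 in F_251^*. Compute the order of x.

250

The order of 202 must divide p − 1 = 250 = 2 · 5^3.
Divisors: 1, 2, 5, 10, 25, 50, 125, 250.
Check each in increasing order: 202^1 ≡ 202;  202^2 ≡ 142;  202^5 ≡ 151;  202^10 ≡ 211;  202^25 ≡ 138;  202^50 ≡ 219;  202^125 ≡ 250;  202^250 ≡ 1.
Smallest exponent giving 1 is 250.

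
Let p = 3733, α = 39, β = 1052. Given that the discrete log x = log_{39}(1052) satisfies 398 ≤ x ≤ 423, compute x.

416

Compute 39^398 mod 3733 = 998, then multiply by 39 repeatedly:
  39^398=998  39^399=1592  39^400=2360  39^401=2448  39^402=2147
  39^403=1607  39^404=2945  39^405=2865  39^406=3478  39^407=1254
  39^408=377  39^409=3504  39^410=2268  39^411=2593  39^412=336
  39^413=1905  39^414=3368  39^415=697  39^416=1052
Found 1052 at exponent 416.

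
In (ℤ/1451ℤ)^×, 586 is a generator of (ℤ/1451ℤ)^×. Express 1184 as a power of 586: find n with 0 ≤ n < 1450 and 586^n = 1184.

204

Baby-step giant-step with m = ceil(sqrt(1450)) = 39.
Baby table (586^j mod 1451 for j=0..38):
  0:1  1:586  2:960  3:1023  4:215  5:1204  6:358  7:844
  8:1244  9:582  10:67  11:85  12:476  13:344  14:1346  15:863
  16:770  17:1410  18:641  19:1268  20:136  21:1342  22:1421  23:1283
  24:220  25:1232  26:805  27:155  28:868  29:798  30:406  31:1403
  32:892  33:352  34:230  35:1288  36:248  37:228  38:116
Giant step factor: 586^(-39) ≡ 801 (mod 1451).
Scan 1184·801^i mod 1451 for i = 0, 1, …:
  i=0: 1184   i=1: 881   i=2: 495   i=3: 372
  i=4: 517   i=5: 582
Match at i=5, j=9: n = 5·39 + 9 = 204.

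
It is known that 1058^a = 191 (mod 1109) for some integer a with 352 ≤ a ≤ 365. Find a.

358

Compute 1058^352 mod 1109 = 938, then multiply by 1058 repeatedly:
  1058^352=938  1058^353=958  1058^354=1047  1058^355=944  1058^356=652
  1058^357=18  1058^358=191
Found 191 at exponent 358.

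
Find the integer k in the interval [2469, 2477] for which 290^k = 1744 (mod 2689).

Compute 290^2469 mod 2689 = 629, then multiply by 290 repeatedly:
  290^2469=629  290^2470=2247  290^2471=892  290^2472=536  290^2473=2167
  290^2474=1893  290^2475=414  290^2476=1744
Found 1744 at exponent 2476.

2476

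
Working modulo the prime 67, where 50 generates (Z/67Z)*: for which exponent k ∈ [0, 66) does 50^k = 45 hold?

3

Baby-step giant-step with m = ceil(sqrt(66)) = 9.
Baby table (50^j mod 67 for j=0..8):
  0:1  1:50  2:21  3:45  4:39  5:7  6:15  7:13
  8:47
Giant step factor: 50^(-9) ≡ 27 (mod 67).
Scan 45·27^i mod 67 for i = 0, 1, …:
  i=0: 45
Match at i=0, j=3: k = 0·9 + 3 = 3.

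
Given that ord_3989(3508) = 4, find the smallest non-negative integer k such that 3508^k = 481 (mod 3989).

Successive powers of 3508 modulo 3989:
  3508^0=1  3508^1=3508  3508^2=3988  3508^3=481
So 3508^3 ≡ 481 (mod 3989), giving k = 3.

3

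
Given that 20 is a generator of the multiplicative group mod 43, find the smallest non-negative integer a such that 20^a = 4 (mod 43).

6

Successive powers of 20 modulo 43:
  20^0=1  20^1=20  20^2=13  20^3=2  20^4=40  20^5=26
  20^6=4
So 20^6 ≡ 4 (mod 43), giving a = 6.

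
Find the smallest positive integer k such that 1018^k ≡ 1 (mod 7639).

The order of 1018 must divide p − 1 = 7638 = 2 · 3 · 19 · 67.
Divisors: 1, 2, 3, 6, 19, 38, 57, 67, 114, 134, 201, 402, 1273, 2546, 3819, 7638.
Check each in increasing order: 1018^1 ≡ 1018;  1018^2 ≡ 5059;  1018^3 ≡ 1376;  1018^6 ≡ 6543;  1018^19 ≡ 3450;  1018^38 ≡ 938;  1018^57 ≡ 4803;  1018^67 ≡ 1690;  1018^114 ≡ 6668;  1018^134 ≡ 6753;  1018^201 ≡ 7543;  1018^402 ≡ 1577;  1018^1273 ≡ 2975;  1018^2546 ≡ 4663;  1018^3819 ≡ 1.
Smallest exponent giving 1 is 3819.

3819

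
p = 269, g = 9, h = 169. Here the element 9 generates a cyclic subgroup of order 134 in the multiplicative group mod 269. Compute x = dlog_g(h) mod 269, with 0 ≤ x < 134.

Baby-step giant-step with m = ceil(sqrt(134)) = 12.
Baby table (9^j mod 269 for j=0..11):
  0:1  1:9  2:81  3:191  4:105  5:138  6:166  7:149
  8:265  9:233  10:214  11:43
Giant step factor: 9^(-12) ≡ 57 (mod 269).
Scan 169·57^i mod 269 for i = 0, 1, …:
  i=0: 169   i=1: 218   i=2: 52   i=3: 5
  i=4: 16   i=5: 105
Match at i=5, j=4: x = 5·12 + 4 = 64.

64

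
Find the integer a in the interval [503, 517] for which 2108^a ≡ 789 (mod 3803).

Compute 2108^503 mod 3803 = 789, then multiply by 2108 repeatedly:
  2108^503=789
Found 789 at exponent 503.

503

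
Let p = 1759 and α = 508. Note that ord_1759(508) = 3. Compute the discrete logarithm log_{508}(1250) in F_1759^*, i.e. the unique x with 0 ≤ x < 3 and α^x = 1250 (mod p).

Successive powers of 508 modulo 1759:
  508^0=1  508^1=508  508^2=1250
So 508^2 ≡ 1250 (mod 1759), giving x = 2.

2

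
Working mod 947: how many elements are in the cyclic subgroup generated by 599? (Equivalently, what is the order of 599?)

The order of 599 must divide p − 1 = 946 = 2 · 11 · 43.
Divisors: 1, 2, 11, 22, 43, 86, 473, 946.
Check each in increasing order: 599^1 ≡ 599;  599^2 ≡ 835;  599^11 ≡ 734;  599^22 ≡ 860;  599^43 ≡ 215;  599^86 ≡ 769;  599^473 ≡ 1.
Smallest exponent giving 1 is 473.

473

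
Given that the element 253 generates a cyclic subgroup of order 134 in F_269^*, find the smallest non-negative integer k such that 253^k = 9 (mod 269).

21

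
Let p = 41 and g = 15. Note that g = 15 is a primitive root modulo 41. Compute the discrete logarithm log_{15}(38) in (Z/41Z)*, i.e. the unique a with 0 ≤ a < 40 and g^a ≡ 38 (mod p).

15

Successive powers of 15 modulo 41:
  15^0=1  15^1=15  15^2=20  15^3=13  15^4=31  15^5=14
  15^6=5  15^7=34  15^8=18  15^9=24  15^10=32  15^11=29
  15^12=25  15^13=6  15^14=8  15^15=38
So 15^15 ≡ 38 (mod 41), giving a = 15.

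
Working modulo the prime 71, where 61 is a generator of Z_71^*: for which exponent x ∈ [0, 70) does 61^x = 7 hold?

Baby-step giant-step with m = ceil(sqrt(70)) = 9.
Baby table (61^j mod 71 for j=0..8):
  0:1  1:61  2:29  3:65  4:60  5:39  6:36  7:66
  8:50
Giant step factor: 61^(-9) ≡ 47 (mod 71).
Scan 7·47^i mod 71 for i = 0, 1, …:
  i=0: 7   i=1: 45   i=2: 56   i=3: 5
  i=4: 22   i=5: 40   i=6: 34   i=7: 36
Match at i=7, j=6: x = 7·9 + 6 = 69.

69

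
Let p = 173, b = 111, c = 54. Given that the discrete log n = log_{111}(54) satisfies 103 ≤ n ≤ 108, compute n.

106

Compute 111^103 mod 173 = 48, then multiply by 111 repeatedly:
  111^103=48  111^104=138  111^105=94  111^106=54
Found 54 at exponent 106.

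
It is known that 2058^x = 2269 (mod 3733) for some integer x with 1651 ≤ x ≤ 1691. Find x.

1663

Compute 2058^1651 mod 3733 = 3023, then multiply by 2058 repeatedly:
  2058^1651=3023  2058^1652=2156  2058^1653=2244  2058^1654=431  2058^1655=2277
  2058^1656=1151  2058^1657=2036  2058^1658=1662  2058^1659=968  2058^1660=2455
  2058^1661=1641  2058^1662=2546  2058^1663=2269
Found 2269 at exponent 1663.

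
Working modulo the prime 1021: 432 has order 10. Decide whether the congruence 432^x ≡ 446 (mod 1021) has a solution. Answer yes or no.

⟨432⟩ has order 10; its elements mod 1021 are {1, 26, 219, 345, 432, 589, 676, 802, 995, 1020}.
446 is not in this set.

no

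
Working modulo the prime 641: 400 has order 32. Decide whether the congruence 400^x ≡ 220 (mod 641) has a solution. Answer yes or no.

220 ∈ ⟨400⟩ iff 220^32 ≡ 1 (mod 641), since |⟨400⟩| = 32.
220^32 mod 641 = 79.
Since 79 ≠ 1, 220 does not lie in the subgroup.

no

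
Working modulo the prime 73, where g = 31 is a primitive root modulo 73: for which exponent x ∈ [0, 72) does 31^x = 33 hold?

Baby-step giant-step with m = ceil(sqrt(72)) = 9.
Baby table (31^j mod 73 for j=0..8):
  0:1  1:31  2:12  3:7  4:71  5:11  6:49  7:59
  8:4
Giant step factor: 31^(-9) ≡ 63 (mod 73).
Scan 33·63^i mod 73 for i = 0, 1, …:
  i=0: 33   i=1: 35   i=2: 15   i=3: 69
  i=4: 40   i=5: 38   i=6: 58   i=7: 4
Match at i=7, j=8: x = 7·9 + 8 = 71.

71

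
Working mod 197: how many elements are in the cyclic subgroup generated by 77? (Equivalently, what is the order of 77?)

28

The order of 77 must divide p − 1 = 196 = 2^2 · 7^2.
Divisors: 1, 2, 4, 7, 14, 28, 49, 98, 196.
Check each in increasing order: 77^1 ≡ 77;  77^2 ≡ 19;  77^4 ≡ 164;  77^7 ≡ 183;  77^14 ≡ 196;  77^28 ≡ 1.
Smallest exponent giving 1 is 28.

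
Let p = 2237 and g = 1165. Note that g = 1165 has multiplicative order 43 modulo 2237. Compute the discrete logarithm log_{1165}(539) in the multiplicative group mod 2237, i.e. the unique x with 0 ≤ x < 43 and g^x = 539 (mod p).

Successive powers of 1165 modulo 2237:
  1165^0=1  1165^1=1165  1165^2=1603  1165^3=1837  1165^4=1533  1165^5=819
  1165^6=1173  1165^7=1975  1165^8=1239  1165^9=570  1165^10=1898  1165^11=1014
  1165^12=174  1165^13=1380  1165^14=1534  1165^15=1984  1165^16=539
So 1165^16 ≡ 539 (mod 2237), giving x = 16.

16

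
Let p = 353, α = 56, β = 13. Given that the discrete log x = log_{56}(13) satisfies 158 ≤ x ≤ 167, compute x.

159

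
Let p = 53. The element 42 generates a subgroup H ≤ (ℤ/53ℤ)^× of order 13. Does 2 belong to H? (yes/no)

2 ∈ ⟨42⟩ iff 2^13 ≡ 1 (mod 53), since |⟨42⟩| = 13.
2^13 mod 53 = 30.
Since 30 ≠ 1, 2 does not lie in the subgroup.

no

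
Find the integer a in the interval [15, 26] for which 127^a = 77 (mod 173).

22

Compute 127^15 mod 173 = 72, then multiply by 127 repeatedly:
  127^15=72  127^16=148  127^17=112  127^18=38  127^19=155
  127^20=136  127^21=145  127^22=77
Found 77 at exponent 22.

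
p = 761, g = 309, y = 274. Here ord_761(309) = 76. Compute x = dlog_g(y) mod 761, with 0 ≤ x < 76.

Baby-step giant-step with m = ceil(sqrt(76)) = 9.
Baby table (309^j mod 761 for j=0..8):
  0:1  1:309  2:356  3:420  4:410  5:364  6:609  7:214
  8:680
Giant step factor: 309^(-9) ≡ 607 (mod 761).
Scan 274·607^i mod 761 for i = 0, 1, …:
  i=0: 274   i=1: 420
Match at i=1, j=3: x = 1·9 + 3 = 12.

12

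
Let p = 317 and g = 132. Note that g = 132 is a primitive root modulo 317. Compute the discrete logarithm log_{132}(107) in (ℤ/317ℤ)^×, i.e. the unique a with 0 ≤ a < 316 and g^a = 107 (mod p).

91

Baby-step giant-step with m = ceil(sqrt(316)) = 18.
Baby table (132^j mod 317 for j=0..17):
  0:1  1:132  2:306  3:133  4:121  5:122  6:254  7:243
  8:59  9:180  10:302  11:239  12:165  13:224  14:87  15:72
  16:311  17:159
Giant step factor: 132^(-18) ≡ 293 (mod 317).
Scan 107·293^i mod 317 for i = 0, 1, …:
  i=0: 107   i=1: 285   i=2: 134   i=3: 271
  i=4: 153   i=5: 132
Match at i=5, j=1: a = 5·18 + 1 = 91.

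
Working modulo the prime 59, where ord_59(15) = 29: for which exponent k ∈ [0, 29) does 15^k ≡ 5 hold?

26

Successive powers of 15 modulo 59:
  15^0=1  15^1=15  15^2=48  15^3=12  15^4=3  15^5=45
  15^6=26  15^7=36  15^8=9  15^9=17  15^10=19  15^11=49
  15^12=27  15^13=51  15^14=57  15^15=29  15^16=22  15^17=35
  15^18=53  15^19=28  15^20=7  15^21=46  15^22=41  15^23=25
  15^24=21  15^25=20  15^26=5
So 15^26 ≡ 5 (mod 59), giving k = 26.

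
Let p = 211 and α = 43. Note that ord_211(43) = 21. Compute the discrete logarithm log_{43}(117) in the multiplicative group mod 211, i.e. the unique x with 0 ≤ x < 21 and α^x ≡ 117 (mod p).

Successive powers of 43 modulo 211:
  43^0=1  43^1=43  43^2=161  43^3=171  43^4=179  43^5=101
  43^6=123  43^7=14  43^8=180  43^9=144  43^10=73  43^11=185
  43^12=148  43^13=34  43^14=196  43^15=199  43^16=117
So 43^16 ≡ 117 (mod 211), giving x = 16.

16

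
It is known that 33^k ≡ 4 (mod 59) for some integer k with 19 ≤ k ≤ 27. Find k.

24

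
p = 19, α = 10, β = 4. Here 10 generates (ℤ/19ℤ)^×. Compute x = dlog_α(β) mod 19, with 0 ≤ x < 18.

Successive powers of 10 modulo 19:
  10^0=1  10^1=10  10^2=5  10^3=12  10^4=6  10^5=3
  10^6=11  10^7=15  10^8=17  10^9=18  10^10=9  10^11=14
  10^12=7  10^13=13  10^14=16  10^15=8  10^16=4
So 10^16 ≡ 4 (mod 19), giving x = 16.

16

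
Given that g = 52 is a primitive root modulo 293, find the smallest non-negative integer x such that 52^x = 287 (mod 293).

124

Baby-step giant-step with m = ceil(sqrt(292)) = 18.
Baby table (52^j mod 293 for j=0..17):
  0:1  1:52  2:67  3:261  4:94  5:200  6:145  7:215
  8:46  9:48  10:152  11:286  12:222  13:117  14:224  15:221
  16:65  17:157
Giant step factor: 52^(-18) ≡ 271 (mod 293).
Scan 287·271^i mod 293 for i = 0, 1, …:
  i=0: 287   i=1: 132   i=2: 26   i=3: 14
  i=4: 278   i=5: 37   i=6: 65
Match at i=6, j=16: x = 6·18 + 16 = 124.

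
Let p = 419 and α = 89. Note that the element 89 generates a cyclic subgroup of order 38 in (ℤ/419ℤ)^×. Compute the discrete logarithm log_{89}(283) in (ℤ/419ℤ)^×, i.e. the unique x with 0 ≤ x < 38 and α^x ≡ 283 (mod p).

31

Successive powers of 89 modulo 419:
  89^0=1  89^1=89  89^2=379  89^3=211  89^4=343  89^5=359
  89^6=107  89^7=305  89^8=329  89^9=370  89^10=248  89^11=284
  89^12=136  89^13=372  89^14=7  89^15=204  89^16=139  89^17=220
  89^18=306  89^19=418  89^20=330  89^21=40  89^22=208  89^23=76
  89^24=60  89^25=312  89^26=114  89^27=90  89^28=49  89^29=171
  89^30=135  89^31=283
So 89^31 ≡ 283 (mod 419), giving x = 31.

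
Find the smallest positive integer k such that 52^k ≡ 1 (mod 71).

70

The order of 52 must divide p − 1 = 70 = 2 · 5 · 7.
Divisors: 1, 2, 5, 7, 10, 14, 35, 70.
Check each in increasing order: 52^1 ≡ 52;  52^2 ≡ 6;  52^5 ≡ 26;  52^7 ≡ 14;  52^10 ≡ 37;  52^14 ≡ 54;  52^35 ≡ 70;  52^70 ≡ 1.
Smallest exponent giving 1 is 70.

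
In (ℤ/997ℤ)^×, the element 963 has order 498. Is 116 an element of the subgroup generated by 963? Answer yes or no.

116 ∈ ⟨963⟩ iff 116^498 ≡ 1 (mod 997), since |⟨963⟩| = 498.
116^498 mod 997 = 996.
Since 996 ≠ 1, 116 does not lie in the subgroup.

no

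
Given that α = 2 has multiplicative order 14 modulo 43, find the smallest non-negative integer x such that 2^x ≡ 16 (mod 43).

4

Successive powers of 2 modulo 43:
  2^0=1  2^1=2  2^2=4  2^3=8  2^4=16
So 2^4 ≡ 16 (mod 43), giving x = 4.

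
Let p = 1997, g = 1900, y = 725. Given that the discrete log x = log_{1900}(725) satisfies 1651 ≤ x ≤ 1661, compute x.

1656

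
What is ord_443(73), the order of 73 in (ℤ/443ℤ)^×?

The order of 73 must divide p − 1 = 442 = 2 · 13 · 17.
Divisors: 1, 2, 13, 17, 26, 34, 221, 442.
Check each in increasing order: 73^1 ≡ 73;  73^2 ≡ 13;  73^13 ≡ 173;  73^17 ≡ 442;  73^26 ≡ 248;  73^34 ≡ 1.
Smallest exponent giving 1 is 34.

34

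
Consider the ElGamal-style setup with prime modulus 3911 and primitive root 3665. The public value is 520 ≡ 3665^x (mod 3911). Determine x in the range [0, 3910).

Baby-step giant-step with m = ceil(sqrt(3910)) = 63.
Baby table (3665^j mod 3911 for j=0..62):
  0:1  1:3665  2:1851  3:2241  4:165  5:2431  6:357  7:2131
  8:3759  9:2193  10:240  11:3536  12:2297  13:2033  14:490  15:701
  16:3549  17:3010  18:2630  19:2246  20:2846  21:3864  22:3740  23:2956
  24:270  25:67  26:3073  27:2776  28:1529  29:3233  30:2526  31:453
  32:1981  33:1549  34:2224  35:436  36:2252  37:1370  38:3237  39:1542
  40:35  41:3123  42:2209  43:215  44:1864  45:2954  46:762  47:276
  48:2502  49:2446  50:578  51:2519  52:2175  53:757  54:1506  55:1069
  56:2974  57:3664  58:2097  59:390  60:1835  61:2266  62:1837
Giant step factor: 3665^(-63) ≡ 3243 (mod 3911).
Scan 520·3243^i mod 3911 for i = 0, 1, …:
  i=0: 520   i=1: 719   i=2: 761   i=3: 82
  i=4: 3889   i=5: 2963   i=6: 3593   i=7: 1230
  i=8: 3581   i=9: 1424     …   i=23: 1719
  i=24: 1542
Match at i=24, j=39: x = 24·63 + 39 = 1551.

1551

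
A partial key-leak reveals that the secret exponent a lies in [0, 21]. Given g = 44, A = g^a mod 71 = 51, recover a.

Compute 44^0 mod 71 = 1, then multiply by 44 repeatedly:
  44^0=1  44^1=44  44^2=19  44^3=55  44^4=6
  44^5=51
Found 51 at exponent 5.

5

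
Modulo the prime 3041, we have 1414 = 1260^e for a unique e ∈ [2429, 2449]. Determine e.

2448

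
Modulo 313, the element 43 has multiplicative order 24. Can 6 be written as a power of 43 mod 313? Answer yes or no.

⟨43⟩ has order 24; its elements mod 313 are {1, 5, 25, 29, 43, 54, 98, 99, 125, 131, 136, 145, 168, 177, 182, 188, 214, 215, 259, 270, 284, 288, 308, 312}.
6 is not in this set.

no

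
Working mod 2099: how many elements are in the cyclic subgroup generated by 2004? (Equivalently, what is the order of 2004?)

The order of 2004 must divide p − 1 = 2098 = 2 · 1049.
Divisors: 1, 2, 1049, 2098.
Check each in increasing order: 2004^1 ≡ 2004;  2004^2 ≡ 629;  2004^1049 ≡ 1.
Smallest exponent giving 1 is 1049.

1049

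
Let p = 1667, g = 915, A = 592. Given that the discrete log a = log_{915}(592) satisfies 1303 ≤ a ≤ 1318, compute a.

1303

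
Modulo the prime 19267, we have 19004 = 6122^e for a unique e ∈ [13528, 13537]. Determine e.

Compute 6122^13528 mod 19267 = 13475, then multiply by 6122 repeatedly:
  6122^13528=13475  6122^13529=11923  6122^13530=9210  6122^13531=8378  6122^13532=1362
  6122^13533=14820  6122^13534=19004
Found 19004 at exponent 13534.

13534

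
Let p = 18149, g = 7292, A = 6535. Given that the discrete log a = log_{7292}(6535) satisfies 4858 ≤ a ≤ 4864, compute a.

Compute 7292^4858 mod 18149 = 14156, then multiply by 7292 repeatedly:
  7292^4858=14156  7292^4859=12189  7292^4860=6535
Found 6535 at exponent 4860.

4860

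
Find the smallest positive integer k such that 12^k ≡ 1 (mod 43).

The order of 12 must divide p − 1 = 42 = 2 · 3 · 7.
Divisors: 1, 2, 3, 6, 7, 14, 21, 42.
Check each in increasing order: 12^1 ≡ 12;  12^2 ≡ 15;  12^3 ≡ 8;  12^6 ≡ 21;  12^7 ≡ 37;  12^14 ≡ 36;  12^21 ≡ 42;  12^42 ≡ 1.
Smallest exponent giving 1 is 42.

42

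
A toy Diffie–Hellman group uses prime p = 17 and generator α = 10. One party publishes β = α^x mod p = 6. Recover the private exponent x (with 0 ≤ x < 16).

5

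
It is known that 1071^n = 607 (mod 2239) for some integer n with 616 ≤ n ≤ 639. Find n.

619

Compute 1071^616 mod 2239 = 2082, then multiply by 1071 repeatedly:
  1071^616=2082  1071^617=2017  1071^618=1811  1071^619=607
Found 607 at exponent 619.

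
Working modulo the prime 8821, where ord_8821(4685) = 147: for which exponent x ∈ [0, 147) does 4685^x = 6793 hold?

111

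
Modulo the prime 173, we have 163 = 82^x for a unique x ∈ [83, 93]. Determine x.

90

Compute 82^83 mod 173 = 61, then multiply by 82 repeatedly:
  82^83=61  82^84=158  82^85=154  82^86=172  82^87=91
  82^88=23  82^89=156  82^90=163
Found 163 at exponent 90.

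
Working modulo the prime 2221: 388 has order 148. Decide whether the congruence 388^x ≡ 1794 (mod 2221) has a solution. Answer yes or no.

yes

1794 ∈ ⟨388⟩ iff 1794^148 ≡ 1 (mod 2221), since |⟨388⟩| = 148.
1794^148 mod 2221 = 1.
Since 1 = 1, 1794 lies in the subgroup.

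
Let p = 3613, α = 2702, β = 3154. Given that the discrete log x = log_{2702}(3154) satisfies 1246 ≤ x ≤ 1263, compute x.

1256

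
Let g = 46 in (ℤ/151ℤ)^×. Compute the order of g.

The order of 46 must divide p − 1 = 150 = 2 · 3 · 5^2.
Divisors: 1, 2, 3, 5, 6, 10, 15, 25, 30, 50, 75, 150.
Check each in increasing order: 46^1 ≡ 46;  46^2 ≡ 2;  46^3 ≡ 92;  46^5 ≡ 33;  46^6 ≡ 8;  46^10 ≡ 32;  46^15 ≡ 150;  46^25 ≡ 119;  46^30 ≡ 1.
Smallest exponent giving 1 is 30.

30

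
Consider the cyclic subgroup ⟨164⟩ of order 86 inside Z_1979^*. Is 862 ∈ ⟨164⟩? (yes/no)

yes

862 ∈ ⟨164⟩ iff 862^86 ≡ 1 (mod 1979), since |⟨164⟩| = 86.
862^86 mod 1979 = 1.
Since 1 = 1, 862 lies in the subgroup.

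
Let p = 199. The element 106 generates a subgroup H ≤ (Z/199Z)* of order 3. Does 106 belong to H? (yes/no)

yes

106 ∈ ⟨106⟩ iff 106^3 ≡ 1 (mod 199), since |⟨106⟩| = 3.
106^3 mod 199 = 1.
Since 1 = 1, 106 lies in the subgroup.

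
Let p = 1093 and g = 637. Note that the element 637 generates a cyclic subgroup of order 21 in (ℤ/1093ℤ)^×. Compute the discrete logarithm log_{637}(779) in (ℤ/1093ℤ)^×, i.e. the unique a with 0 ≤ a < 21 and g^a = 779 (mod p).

Successive powers of 637 modulo 1093:
  637^0=1  637^1=637  637^2=266  637^3=27  637^4=804  637^5=624
  637^6=729  637^7=941  637^8=453  637^9=9  637^10=268  637^11=208
  637^12=243  637^13=678  637^14=151  637^15=3  637^16=818  637^17=798
  637^18=81  637^19=226  637^20=779
So 637^20 ≡ 779 (mod 1093), giving a = 20.

20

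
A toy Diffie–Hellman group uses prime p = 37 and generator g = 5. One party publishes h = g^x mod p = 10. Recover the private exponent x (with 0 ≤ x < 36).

Successive powers of 5 modulo 37:
  5^0=1  5^1=5  5^2=25  5^3=14  5^4=33  5^5=17
  5^6=11  5^7=18  5^8=16  5^9=6  5^10=30  5^11=2
  5^12=10
So 5^12 ≡ 10 (mod 37), giving x = 12.

12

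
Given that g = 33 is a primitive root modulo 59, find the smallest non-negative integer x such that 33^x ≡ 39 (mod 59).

Successive powers of 33 modulo 59:
  33^0=1  33^1=33  33^2=27  33^3=6  33^4=21  33^5=44
  33^6=36  33^7=8  33^8=28  33^9=39
So 33^9 ≡ 39 (mod 59), giving x = 9.

9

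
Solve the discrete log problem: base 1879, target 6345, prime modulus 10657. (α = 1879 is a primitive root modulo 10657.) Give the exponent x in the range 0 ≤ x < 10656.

2534

Baby-step giant-step with m = ceil(sqrt(10656)) = 104.
Baby table (1879^j mod 10657 for j=0..103):
  0:1  1:1879  2:3174  3:6683  4:3411  5:4412  6:9659  7:390
  8:8134  9:1648  10:6062  11:8822  12:4903  13:5089  14:2902  15:7131
  16:3300  17:8983  18:9026  19:4567  20:2508  21:2138  22:10270  23:8160
  24:7874  25:3330  26:1411  27:8333  28:2574  29:8925  30:6614  31:1644
  32:9203  33:6783  34:10142  35:2102  36:6568  37:466  38:1740  39:8418
  40:2434  41:1633  42:9848  43:3840  44:571  45:7209  46:664  47:787
  48:8107  49:4200  50:5620  51:9550  52:8719  53:3192  54:8534  55:7258
  56:7479  57:7115  58:5207  59:827  60:8668  61:3276  62:6515  63:7449
  64:4030  65:5900  66:2820  67:2251  68:9457  69:4484  70:6406  71:5121
  72:9745  73:2129  74:4016  75:908  76:1012  77:4602  78:4331  79:6658
  80:9721  81:10318  82:2439  83:371  84:4404  85:5284  86:6969  87:7955
  88:6331  89:2737  90:6149  91:1783  92:3959  93:375  94:1263  95:7323
  96:1730  97:285  98:2665  99:9402  100:7709  101:2348  102:10551  103:3309
Giant step factor: 1879^(-104) ≡ 4670 (mod 10657).
Scan 6345·4670^i mod 10657 for i = 0, 1, …:
  i=0: 6345   i=1: 4690   i=2: 2165   i=3: 7714
  i=4: 3720   i=5: 1490   i=6: 9936   i=7: 542
  i=8: 5431   i=9: 9767     …   i=23: 8421
  i=24: 1740
Match at i=24, j=38: x = 24·104 + 38 = 2534.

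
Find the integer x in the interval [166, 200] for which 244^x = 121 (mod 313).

Compute 244^166 mod 313 = 143, then multiply by 244 repeatedly:
  244^166=143  244^167=149  244^168=48  244^169=131  244^170=38
  244^171=195  244^172=4  244^173=37  244^174=264  244^175=251
  244^176=209  244^177=290  244^178=22  244^179=47  244^180=200
  244^181=285  244^182=54  244^183=30  244^184=121
Found 121 at exponent 184.

184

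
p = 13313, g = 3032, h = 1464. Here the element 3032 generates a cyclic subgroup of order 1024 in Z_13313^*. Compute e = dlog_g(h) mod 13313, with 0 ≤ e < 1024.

415

Baby-step giant-step with m = ceil(sqrt(1024)) = 32.
Baby table (3032^j mod 13313 for j=0..31):
  0:1  1:3032  2:7054  3:7050  4:8235  5:6645  6:5071  7:12070
  8:12116  9:5145  10:10117  11:1592  12:7638  13:7109  14:741  15:10128
  16:8318  17:5354  18:4781  19:11448  20:3345  21:10847  22:4994  23:4927
  24:1478  25:8128  26:1733  27:9134  28:3248  29:9629  30:13032  31:40
Giant step factor: 3032^(-32) ≡ 4468 (mod 13313).
Scan 1464·4468^i mod 13313 for i = 0, 1, …:
  i=0: 1464   i=1: 4469   i=2: 11305   i=3: 1218
  i=4: 10320   i=5: 6841   i=6: 12253   i=7: 3348
  i=8: 8365   i=9: 5229   i=10: 12170   i=11: 5268
  i=12: 40
Match at i=12, j=31: e = 12·32 + 31 = 415.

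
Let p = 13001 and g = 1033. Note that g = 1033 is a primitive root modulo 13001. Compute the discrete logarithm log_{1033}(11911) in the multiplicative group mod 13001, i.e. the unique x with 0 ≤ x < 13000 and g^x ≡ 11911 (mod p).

3957

Baby-step giant-step with m = ceil(sqrt(13000)) = 115.
Baby table (1033^j mod 13001 for j=0..114):
  0:1  1:1033  2:1007  3:151  4:12972  5:9046  6:9800  7:8622
  8:841  9:10687  10:1822  11:9982  12:1613  13:2101  14:12167  15:9545
  16:5227  17:4076  18:11185  19:9217  20:4429  21:11806  22:660  23:5728
  24:1569  25:8653  26:6862  27:2901  28:6503  29:9083  30:9018  31:6878
  32:6428  33:9614  34:11499  35:8554  36:8603  37:7216  38:4555  39:11954
  40:10533  41:11753  42:10916  43:4361  44:6567  45:10190  46:8461  47:3541
  48:4572  49:3513  50:1650  51:1319  52:10423  53:2131  54:4154  55:752
  56:9757  57:3206  58:9544  59:4194  60:3069  61:11034  62:9246  63:8384
  64:2006  65:5039  66:4887  67:3883  68:6831  69:9881  70:1288  71:4402
  72:9917  73:12474  74:1651  75:2352  76:11430  77:2282  78:4125  79:9798
  80:6556  81:11828  82:10385  83:1880  84:4891  85:8015  86:10859  87:10485
  88:1172  89:1583  90:10114  91:7959  92:5015  93:6097  94:5717  95:3207
  96:10577  97:5201  98:3220  99:11005  100:5291  101:5183  102:10628  103:5880
  104:2573  105:5705  106:3812  107:11494  108:3389  109:3568  110:6461  111:4700
  112:5727  113:536  114:7646
Giant step factor: 1033^(-115) ≡ 9882 (mod 13001).
Scan 11911·9882^i mod 13001 for i = 0, 1, …:
  i=0: 11911   i=1: 6449   i=2: 11117   i=3: 12745
  i=4: 5403   i=5: 10340   i=6: 5021   i=7: 5706
  i=8: 1355   i=9: 12081     …   i=33: 10824
  i=34: 3541
Match at i=34, j=47: x = 34·115 + 47 = 3957.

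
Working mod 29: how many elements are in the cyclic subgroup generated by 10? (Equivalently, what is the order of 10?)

28

The order of 10 must divide p − 1 = 28 = 2^2 · 7.
Divisors: 1, 2, 4, 7, 14, 28.
Check each in increasing order: 10^1 ≡ 10;  10^2 ≡ 13;  10^4 ≡ 24;  10^7 ≡ 17;  10^14 ≡ 28;  10^28 ≡ 1.
Smallest exponent giving 1 is 28.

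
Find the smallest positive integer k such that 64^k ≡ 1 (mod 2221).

The order of 64 must divide p − 1 = 2220 = 2^2 · 3 · 5 · 37.
Divisors: 1, 2, 3, 4, 5, 6, 10, 12, 15, 20, 30, 37, 60, 74, 111, 148, 185, 222, 370, 444, 555, 740, 1110, 2220.
Check each in increasing order: 64^1 ≡ 64;  64^2 ≡ 1875;  64^3 ≡ 66;  64^4 ≡ 2003;  64^5 ≡ 1595;  64^6 ≡ 2135;  64^10 ≡ 980;  64^12 ≡ 733;  64^15 ≡ 1737;  64^20 ≡ 928;  64^30 ≡ 1051;  64^37 ≡ 1001;  64^60 ≡ 764;  64^74 ≡ 330;  64^111 ≡ 1622;  64^148 ≡ 71;  64^185 ≡ 2220;  64^222 ≡ 1220;  64^370 ≡ 1.
Smallest exponent giving 1 is 370.

370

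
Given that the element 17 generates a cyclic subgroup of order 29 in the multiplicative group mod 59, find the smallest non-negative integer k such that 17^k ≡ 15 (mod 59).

13

Successive powers of 17 modulo 59:
  17^0=1  17^1=17  17^2=53  17^3=16  17^4=36  17^5=22
  17^6=20  17^7=45  17^8=57  17^9=25  17^10=12  17^11=27
  17^12=46  17^13=15
So 17^13 ≡ 15 (mod 59), giving k = 13.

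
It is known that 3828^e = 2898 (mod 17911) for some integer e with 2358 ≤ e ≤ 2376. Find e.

2374

Compute 3828^2358 mod 17911 = 692, then multiply by 3828 repeatedly:
  3828^2358=692  3828^2359=16059  3828^2360=3300  3828^2361=5145  3828^2362=10871
  3828^2363=6935  3828^2364=3078  3828^2365=15057  3828^2366=598  3828^2367=14447
  3828^2368=11859  3828^2369=9778  3828^2370=14105  3828^2371=10186  3828^2372=17672
  3828^2373=16480  3828^2374=2898
Found 2898 at exponent 2374.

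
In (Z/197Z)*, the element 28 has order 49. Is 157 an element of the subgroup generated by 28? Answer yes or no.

no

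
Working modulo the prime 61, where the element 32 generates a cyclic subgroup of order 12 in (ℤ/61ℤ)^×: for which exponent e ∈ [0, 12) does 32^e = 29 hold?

Successive powers of 32 modulo 61:
  32^0=1  32^1=32  32^2=48  32^3=11  32^4=47  32^5=40
  32^6=60  32^7=29
So 32^7 ≡ 29 (mod 61), giving e = 7.

7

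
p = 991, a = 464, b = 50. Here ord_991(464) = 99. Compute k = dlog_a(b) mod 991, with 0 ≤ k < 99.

Baby-step giant-step with m = ceil(sqrt(99)) = 10.
Baby table (464^j mod 991 for j=0..9):
  0:1  1:464  2:249  3:580  4:559  5:725  6:451  7:163
  8:316  9:947
Giant step factor: 464^(-10) ≡ 424 (mod 991).
Scan 50·424^i mod 991 for i = 0, 1, …:
  i=0: 50   i=1: 389   i=2: 430   i=3: 967
  i=4: 725
Match at i=4, j=5: k = 4·10 + 5 = 45.

45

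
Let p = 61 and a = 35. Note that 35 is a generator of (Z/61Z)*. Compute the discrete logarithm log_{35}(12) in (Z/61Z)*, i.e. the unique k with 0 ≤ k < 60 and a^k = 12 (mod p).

28

Baby-step giant-step with m = ceil(sqrt(60)) = 8.
Baby table (35^j mod 61 for j=0..7):
  0:1  1:35  2:5  3:53  4:25  5:21  6:3  7:44
Giant step factor: 35^(-8) ≡ 57 (mod 61).
Scan 12·57^i mod 61 for i = 0, 1, …:
  i=0: 12   i=1: 13   i=2: 9   i=3: 25
Match at i=3, j=4: k = 3·8 + 4 = 28.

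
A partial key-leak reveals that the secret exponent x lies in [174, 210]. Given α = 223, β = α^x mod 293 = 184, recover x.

202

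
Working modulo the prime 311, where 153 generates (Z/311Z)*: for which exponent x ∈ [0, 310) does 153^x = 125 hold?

292

Baby-step giant-step with m = ceil(sqrt(310)) = 18.
Baby table (153^j mod 311 for j=0..17):
  0:1  1:153  2:84  3:101  4:214  5:87  6:249  7:155
  8:79  9:269  10:105  11:204  12:112  13:31  14:78  15:116
  16:21  17:103
Giant step factor: 153^(-18) ≡ 125 (mod 311).
Scan 125·125^i mod 311 for i = 0, 1, …:
  i=0: 125   i=1: 75   i=2: 45   i=3: 27
  i=4: 265   i=5: 159   i=6: 282   i=7: 107
  i=8: 2   i=9: 250     …   i=15: 253
  i=16: 214
Match at i=16, j=4: x = 16·18 + 4 = 292.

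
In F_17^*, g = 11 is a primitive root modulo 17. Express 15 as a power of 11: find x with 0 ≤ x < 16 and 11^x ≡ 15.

10

Successive powers of 11 modulo 17:
  11^0=1  11^1=11  11^2=2  11^3=5  11^4=4  11^5=10
  11^6=8  11^7=3  11^8=16  11^9=6  11^10=15
So 11^10 ≡ 15 (mod 17), giving x = 10.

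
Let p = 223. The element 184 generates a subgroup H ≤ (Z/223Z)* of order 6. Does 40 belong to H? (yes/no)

yes

⟨184⟩ has order 6; its elements mod 223 are {1, 39, 40, 183, 184, 222}.
40 is in this set.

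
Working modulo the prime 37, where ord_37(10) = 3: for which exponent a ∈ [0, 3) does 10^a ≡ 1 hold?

Successive powers of 10 modulo 37:
  10^0=1
So 10^0 ≡ 1 (mod 37), giving a = 0.

0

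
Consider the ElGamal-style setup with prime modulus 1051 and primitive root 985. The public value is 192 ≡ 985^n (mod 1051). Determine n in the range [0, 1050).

Baby-step giant-step with m = ceil(sqrt(1050)) = 33.
Baby table (985^j mod 1051 for j=0..32):
  0:1  1:985  2:152  3:478  4:1033  5:137  6:417  7:855
  8:324  9:687  10:902  11:375  12:474  13:246  14:580  15:607
  16:927  17:827  18:70  19:635  20:130  21:879  22:842  23:131
  24:813  25:994  26:609  27:795  28:80  29:1026  30:599  31:404
  32:662
Giant step factor: 985^(-33) ≡ 348 (mod 1051).
Scan 192·348^i mod 1051 for i = 0, 1, …:
  i=0: 192   i=1: 603   i=2: 695   i=3: 130
Match at i=3, j=20: n = 3·33 + 20 = 119.

119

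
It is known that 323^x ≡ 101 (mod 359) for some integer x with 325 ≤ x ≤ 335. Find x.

326

Compute 323^325 mod 359 = 67, then multiply by 323 repeatedly:
  323^325=67  323^326=101
Found 101 at exponent 326.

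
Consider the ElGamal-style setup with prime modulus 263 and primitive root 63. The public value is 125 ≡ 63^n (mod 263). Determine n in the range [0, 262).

Baby-step giant-step with m = ceil(sqrt(262)) = 17.
Baby table (63^j mod 263 for j=0..16):
  0:1  1:63  2:24  3:197  4:50  5:257  6:148  7:119
  8:133  9:226  10:36  11:164  12:75  13:254  14:222  15:47
  16:68
Giant step factor: 63^(-17) ≡ 45 (mod 263).
Scan 125·45^i mod 263 for i = 0, 1, …:
  i=0: 125   i=1: 102   i=2: 119
Match at i=2, j=7: n = 2·17 + 7 = 41.

41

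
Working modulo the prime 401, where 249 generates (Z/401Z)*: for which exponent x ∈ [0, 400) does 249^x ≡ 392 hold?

122

Baby-step giant-step with m = ceil(sqrt(400)) = 20.
Baby table (249^j mod 401 for j=0..19):
  0:1  1:249  2:247  3:150  4:57  5:158  6:44  7:129
  8:41  9:184  10:102  11:135  12:332  13:62  14:200  15:76
  16:77  17:326  18:172  19:322
Giant step factor: 249^(-20) ≡ 164 (mod 401).
Scan 392·164^i mod 401 for i = 0, 1, …:
  i=0: 392   i=1: 128   i=2: 140   i=3: 103
  i=4: 50   i=5: 180   i=6: 247
Match at i=6, j=2: x = 6·20 + 2 = 122.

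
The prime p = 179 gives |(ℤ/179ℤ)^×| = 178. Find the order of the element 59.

The order of 59 must divide p − 1 = 178 = 2 · 89.
Divisors: 1, 2, 89, 178.
Check each in increasing order: 59^1 ≡ 59;  59^2 ≡ 80;  59^89 ≡ 1.
Smallest exponent giving 1 is 89.

89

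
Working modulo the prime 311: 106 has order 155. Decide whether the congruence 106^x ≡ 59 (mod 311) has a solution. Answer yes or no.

no

59 ∈ ⟨106⟩ iff 59^155 ≡ 1 (mod 311), since |⟨106⟩| = 155.
59^155 mod 311 = 310.
Since 310 ≠ 1, 59 does not lie in the subgroup.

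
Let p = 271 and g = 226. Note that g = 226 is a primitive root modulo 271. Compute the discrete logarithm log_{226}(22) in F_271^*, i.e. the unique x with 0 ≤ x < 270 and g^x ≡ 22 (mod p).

Baby-step giant-step with m = ceil(sqrt(270)) = 17.
Baby table (226^j mod 271 for j=0..16):
  0:1  1:226  2:128  3:202  4:124  5:111  6:154  7:116
  8:200  9:214  10:126  11:21  12:139  13:249  14:177  15:165
  16:163
Giant step factor: 226^(-17) ≡ 15 (mod 271).
Scan 22·15^i mod 271 for i = 0, 1, …:
  i=0: 22   i=1: 59   i=2: 72   i=3: 267
  i=4: 211   i=5: 184   i=6: 50   i=7: 208
  i=8: 139
Match at i=8, j=12: x = 8·17 + 12 = 148.

148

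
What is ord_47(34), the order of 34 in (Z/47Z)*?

The order of 34 must divide p − 1 = 46 = 2 · 23.
Divisors: 1, 2, 23, 46.
Check each in increasing order: 34^1 ≡ 34;  34^2 ≡ 28;  34^23 ≡ 1.
Smallest exponent giving 1 is 23.

23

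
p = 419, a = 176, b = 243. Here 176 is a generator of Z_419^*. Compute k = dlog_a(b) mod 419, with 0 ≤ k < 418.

Baby-step giant-step with m = ceil(sqrt(418)) = 21.
Baby table (176^j mod 419 for j=0..20):
  0:1  1:176  2:389  3:167  4:62  5:18  6:235  7:298
  8:73  9:278  10:324  11:40  12:336  13:57  14:395  15:385
  16:301  17:182  18:188  19:406  20:226
Giant step factor: 176^(-21) ≡ 130 (mod 419).
Scan 243·130^i mod 419 for i = 0, 1, …:
  i=0: 243   i=1: 165   i=2: 81   i=3: 55
  i=4: 27   i=5: 158   i=6: 9   i=7: 332
  i=8: 3   i=9: 390   i=10: 1
Match at i=10, j=0: k = 10·21 + 0 = 210.

210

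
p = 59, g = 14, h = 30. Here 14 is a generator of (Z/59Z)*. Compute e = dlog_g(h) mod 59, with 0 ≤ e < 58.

3

Successive powers of 14 modulo 59:
  14^0=1  14^1=14  14^2=19  14^3=30
So 14^3 ≡ 30 (mod 59), giving e = 3.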